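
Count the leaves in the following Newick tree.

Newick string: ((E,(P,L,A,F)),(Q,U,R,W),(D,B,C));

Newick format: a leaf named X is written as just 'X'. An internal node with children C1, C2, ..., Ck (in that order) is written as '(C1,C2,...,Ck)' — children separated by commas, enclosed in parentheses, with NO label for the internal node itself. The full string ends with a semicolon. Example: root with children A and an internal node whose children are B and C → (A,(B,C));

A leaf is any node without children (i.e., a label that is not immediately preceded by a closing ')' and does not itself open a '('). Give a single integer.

Newick: ((E,(P,L,A,F)),(Q,U,R,W),(D,B,C));
Scan left-to-right; a leaf is any maximal label run not followed by '(':
  pos 2: leaf 'E' → count = 1
  pos 5: leaf 'P' → count = 2
  pos 7: leaf 'L' → count = 3
  pos 9: leaf 'A' → count = 4
  pos 11: leaf 'F' → count = 5
  pos 16: leaf 'Q' → count = 6
  pos 18: leaf 'U' → count = 7
  pos 20: leaf 'R' → count = 8
  pos 22: leaf 'W' → count = 9
  pos 26: leaf 'D' → count = 10
  pos 28: leaf 'B' → count = 11
  pos 30: leaf 'C' → count = 12
Total leaves: 12

Answer: 12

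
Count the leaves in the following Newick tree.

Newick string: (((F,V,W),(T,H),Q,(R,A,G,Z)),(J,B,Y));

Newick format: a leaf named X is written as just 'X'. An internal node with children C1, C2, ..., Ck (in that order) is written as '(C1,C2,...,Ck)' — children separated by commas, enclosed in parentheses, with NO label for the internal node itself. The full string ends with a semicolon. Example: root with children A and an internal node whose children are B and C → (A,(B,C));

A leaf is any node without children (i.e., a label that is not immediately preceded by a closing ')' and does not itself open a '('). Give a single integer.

Newick: (((F,V,W),(T,H),Q,(R,A,G,Z)),(J,B,Y));
Scan left-to-right; a leaf is any maximal label run not followed by '(':
  pos 3: leaf 'F' → count = 1
  pos 5: leaf 'V' → count = 2
  pos 7: leaf 'W' → count = 3
  pos 11: leaf 'T' → count = 4
  pos 13: leaf 'H' → count = 5
  pos 16: leaf 'Q' → count = 6
  pos 19: leaf 'R' → count = 7
  pos 21: leaf 'A' → count = 8
  pos 23: leaf 'G' → count = 9
  pos 25: leaf 'Z' → count = 10
  pos 30: leaf 'J' → count = 11
  pos 32: leaf 'B' → count = 12
  pos 34: leaf 'Y' → count = 13
Total leaves: 13

Answer: 13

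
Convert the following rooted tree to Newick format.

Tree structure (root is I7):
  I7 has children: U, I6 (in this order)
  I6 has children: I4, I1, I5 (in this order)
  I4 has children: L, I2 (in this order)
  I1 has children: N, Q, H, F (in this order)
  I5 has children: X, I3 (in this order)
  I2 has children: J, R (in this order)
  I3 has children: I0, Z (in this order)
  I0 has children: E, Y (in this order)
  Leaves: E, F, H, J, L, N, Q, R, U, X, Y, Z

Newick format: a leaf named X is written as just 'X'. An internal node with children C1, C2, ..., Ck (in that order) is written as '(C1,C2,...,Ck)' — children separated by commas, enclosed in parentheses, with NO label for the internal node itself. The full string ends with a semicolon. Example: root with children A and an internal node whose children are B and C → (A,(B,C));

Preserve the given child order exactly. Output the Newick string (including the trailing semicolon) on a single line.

internal I7 with children ['U', 'I6']
  leaf 'U' → 'U'
  internal I6 with children ['I4', 'I1', 'I5']
    internal I4 with children ['L', 'I2']
      leaf 'L' → 'L'
      internal I2 with children ['J', 'R']
        leaf 'J' → 'J'
        leaf 'R' → 'R'
      → '(J,R)'
    → '(L,(J,R))'
    internal I1 with children ['N', 'Q', 'H', 'F']
      leaf 'N' → 'N'
      leaf 'Q' → 'Q'
      leaf 'H' → 'H'
      leaf 'F' → 'F'
    → '(N,Q,H,F)'
    internal I5 with children ['X', 'I3']
      leaf 'X' → 'X'
      internal I3 with children ['I0', 'Z']
        internal I0 with children ['E', 'Y']
          leaf 'E' → 'E'
          leaf 'Y' → 'Y'
        → '(E,Y)'
        leaf 'Z' → 'Z'
      → '((E,Y),Z)'
    → '(X,((E,Y),Z))'
  → '((L,(J,R)),(N,Q,H,F),(X,((E,Y),Z)))'
→ '(U,((L,(J,R)),(N,Q,H,F),(X,((E,Y),Z))))'
Final: (U,((L,(J,R)),(N,Q,H,F),(X,((E,Y),Z))));

Answer: (U,((L,(J,R)),(N,Q,H,F),(X,((E,Y),Z))));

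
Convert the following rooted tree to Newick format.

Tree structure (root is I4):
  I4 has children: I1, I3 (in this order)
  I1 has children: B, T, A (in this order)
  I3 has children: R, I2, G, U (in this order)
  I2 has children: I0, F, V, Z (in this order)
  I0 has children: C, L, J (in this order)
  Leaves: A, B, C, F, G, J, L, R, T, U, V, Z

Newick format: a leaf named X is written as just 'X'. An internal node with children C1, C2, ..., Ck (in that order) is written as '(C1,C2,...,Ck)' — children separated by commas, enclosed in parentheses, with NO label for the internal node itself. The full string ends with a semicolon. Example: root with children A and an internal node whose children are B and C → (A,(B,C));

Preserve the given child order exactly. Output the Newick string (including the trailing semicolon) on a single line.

Answer: ((B,T,A),(R,((C,L,J),F,V,Z),G,U));

Derivation:
internal I4 with children ['I1', 'I3']
  internal I1 with children ['B', 'T', 'A']
    leaf 'B' → 'B'
    leaf 'T' → 'T'
    leaf 'A' → 'A'
  → '(B,T,A)'
  internal I3 with children ['R', 'I2', 'G', 'U']
    leaf 'R' → 'R'
    internal I2 with children ['I0', 'F', 'V', 'Z']
      internal I0 with children ['C', 'L', 'J']
        leaf 'C' → 'C'
        leaf 'L' → 'L'
        leaf 'J' → 'J'
      → '(C,L,J)'
      leaf 'F' → 'F'
      leaf 'V' → 'V'
      leaf 'Z' → 'Z'
    → '((C,L,J),F,V,Z)'
    leaf 'G' → 'G'
    leaf 'U' → 'U'
  → '(R,((C,L,J),F,V,Z),G,U)'
→ '((B,T,A),(R,((C,L,J),F,V,Z),G,U))'
Final: ((B,T,A),(R,((C,L,J),F,V,Z),G,U));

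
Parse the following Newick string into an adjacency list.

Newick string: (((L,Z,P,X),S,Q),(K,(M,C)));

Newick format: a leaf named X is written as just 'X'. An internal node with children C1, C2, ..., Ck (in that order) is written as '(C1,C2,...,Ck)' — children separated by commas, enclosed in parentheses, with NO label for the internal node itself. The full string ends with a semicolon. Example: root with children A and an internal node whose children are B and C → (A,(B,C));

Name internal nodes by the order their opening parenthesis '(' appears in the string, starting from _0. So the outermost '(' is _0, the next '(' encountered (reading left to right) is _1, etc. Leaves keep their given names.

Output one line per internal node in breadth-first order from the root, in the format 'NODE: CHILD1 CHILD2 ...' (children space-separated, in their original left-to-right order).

Input: (((L,Z,P,X),S,Q),(K,(M,C)));
Scanning left-to-right, naming '(' by encounter order:
  pos 0: '(' -> open internal node _0 (depth 1)
  pos 1: '(' -> open internal node _1 (depth 2)
  pos 2: '(' -> open internal node _2 (depth 3)
  pos 10: ')' -> close internal node _2 (now at depth 2)
  pos 15: ')' -> close internal node _1 (now at depth 1)
  pos 17: '(' -> open internal node _3 (depth 2)
  pos 20: '(' -> open internal node _4 (depth 3)
  pos 24: ')' -> close internal node _4 (now at depth 2)
  pos 25: ')' -> close internal node _3 (now at depth 1)
  pos 26: ')' -> close internal node _0 (now at depth 0)
Total internal nodes: 5
BFS adjacency from root:
  _0: _1 _3
  _1: _2 S Q
  _3: K _4
  _2: L Z P X
  _4: M C

Answer: _0: _1 _3
_1: _2 S Q
_3: K _4
_2: L Z P X
_4: M C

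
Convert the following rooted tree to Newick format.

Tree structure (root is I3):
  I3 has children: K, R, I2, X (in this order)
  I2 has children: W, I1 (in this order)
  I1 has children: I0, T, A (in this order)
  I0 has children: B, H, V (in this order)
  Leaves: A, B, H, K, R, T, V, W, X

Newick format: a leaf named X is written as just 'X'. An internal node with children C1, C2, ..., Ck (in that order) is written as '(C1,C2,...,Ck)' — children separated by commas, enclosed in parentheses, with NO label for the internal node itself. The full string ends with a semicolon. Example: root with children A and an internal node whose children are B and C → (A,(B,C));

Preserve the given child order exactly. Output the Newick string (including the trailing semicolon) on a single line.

internal I3 with children ['K', 'R', 'I2', 'X']
  leaf 'K' → 'K'
  leaf 'R' → 'R'
  internal I2 with children ['W', 'I1']
    leaf 'W' → 'W'
    internal I1 with children ['I0', 'T', 'A']
      internal I0 with children ['B', 'H', 'V']
        leaf 'B' → 'B'
        leaf 'H' → 'H'
        leaf 'V' → 'V'
      → '(B,H,V)'
      leaf 'T' → 'T'
      leaf 'A' → 'A'
    → '((B,H,V),T,A)'
  → '(W,((B,H,V),T,A))'
  leaf 'X' → 'X'
→ '(K,R,(W,((B,H,V),T,A)),X)'
Final: (K,R,(W,((B,H,V),T,A)),X);

Answer: (K,R,(W,((B,H,V),T,A)),X);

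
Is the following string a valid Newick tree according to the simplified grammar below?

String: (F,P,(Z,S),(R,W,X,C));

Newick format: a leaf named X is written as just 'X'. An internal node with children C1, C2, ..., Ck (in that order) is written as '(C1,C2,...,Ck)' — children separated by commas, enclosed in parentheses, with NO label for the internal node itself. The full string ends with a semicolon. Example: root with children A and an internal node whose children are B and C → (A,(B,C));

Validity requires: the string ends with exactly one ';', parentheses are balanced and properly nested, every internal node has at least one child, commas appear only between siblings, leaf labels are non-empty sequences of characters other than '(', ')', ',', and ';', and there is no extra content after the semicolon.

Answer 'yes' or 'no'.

Answer: yes

Derivation:
Input: (F,P,(Z,S),(R,W,X,C));
Paren balance: 3 '(' vs 3 ')' OK
Ends with single ';': True
Full parse: OK
Valid: True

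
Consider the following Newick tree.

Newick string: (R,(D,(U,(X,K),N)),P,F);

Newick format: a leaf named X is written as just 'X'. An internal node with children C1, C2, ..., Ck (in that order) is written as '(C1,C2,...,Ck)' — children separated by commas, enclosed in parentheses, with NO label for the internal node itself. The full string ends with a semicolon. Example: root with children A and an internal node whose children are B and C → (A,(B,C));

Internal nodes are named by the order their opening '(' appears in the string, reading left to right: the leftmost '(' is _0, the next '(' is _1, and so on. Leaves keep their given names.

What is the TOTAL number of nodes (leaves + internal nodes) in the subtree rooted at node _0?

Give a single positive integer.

Newick: (R,(D,(U,(X,K),N)),P,F);
Locate _0: it is the '(' at position 0 (the 1st '(' reading left to right).
Query: subtree rooted at _0
_0: subtree_size = 1 + 11
  R: subtree_size = 1 + 0
  _1: subtree_size = 1 + 7
    D: subtree_size = 1 + 0
    _2: subtree_size = 1 + 5
      U: subtree_size = 1 + 0
      _3: subtree_size = 1 + 2
        X: subtree_size = 1 + 0
        K: subtree_size = 1 + 0
      N: subtree_size = 1 + 0
  P: subtree_size = 1 + 0
  F: subtree_size = 1 + 0
Total subtree size of _0: 12

Answer: 12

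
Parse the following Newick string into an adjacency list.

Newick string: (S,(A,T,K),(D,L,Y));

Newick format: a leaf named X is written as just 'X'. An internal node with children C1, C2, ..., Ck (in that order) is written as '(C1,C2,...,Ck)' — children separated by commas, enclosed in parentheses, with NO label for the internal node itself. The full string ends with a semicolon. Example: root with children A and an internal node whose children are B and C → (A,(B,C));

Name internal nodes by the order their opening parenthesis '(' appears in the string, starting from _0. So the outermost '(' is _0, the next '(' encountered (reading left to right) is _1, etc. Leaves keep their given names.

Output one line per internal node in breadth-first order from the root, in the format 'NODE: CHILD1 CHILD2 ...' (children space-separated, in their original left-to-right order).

Input: (S,(A,T,K),(D,L,Y));
Scanning left-to-right, naming '(' by encounter order:
  pos 0: '(' -> open internal node _0 (depth 1)
  pos 3: '(' -> open internal node _1 (depth 2)
  pos 9: ')' -> close internal node _1 (now at depth 1)
  pos 11: '(' -> open internal node _2 (depth 2)
  pos 17: ')' -> close internal node _2 (now at depth 1)
  pos 18: ')' -> close internal node _0 (now at depth 0)
Total internal nodes: 3
BFS adjacency from root:
  _0: S _1 _2
  _1: A T K
  _2: D L Y

Answer: _0: S _1 _2
_1: A T K
_2: D L Y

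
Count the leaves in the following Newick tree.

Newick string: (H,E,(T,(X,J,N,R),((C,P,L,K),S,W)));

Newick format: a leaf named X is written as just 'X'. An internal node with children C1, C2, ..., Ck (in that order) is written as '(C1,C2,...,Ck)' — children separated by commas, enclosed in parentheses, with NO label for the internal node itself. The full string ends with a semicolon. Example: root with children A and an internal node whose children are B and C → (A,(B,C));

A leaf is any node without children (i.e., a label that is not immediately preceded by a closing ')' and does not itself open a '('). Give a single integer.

Newick: (H,E,(T,(X,J,N,R),((C,P,L,K),S,W)));
Scan left-to-right; a leaf is any maximal label run not followed by '(':
  pos 1: leaf 'H' → count = 1
  pos 3: leaf 'E' → count = 2
  pos 6: leaf 'T' → count = 3
  pos 9: leaf 'X' → count = 4
  pos 11: leaf 'J' → count = 5
  pos 13: leaf 'N' → count = 6
  pos 15: leaf 'R' → count = 7
  pos 20: leaf 'C' → count = 8
  pos 22: leaf 'P' → count = 9
  pos 24: leaf 'L' → count = 10
  pos 26: leaf 'K' → count = 11
  pos 29: leaf 'S' → count = 12
  pos 31: leaf 'W' → count = 13
Total leaves: 13

Answer: 13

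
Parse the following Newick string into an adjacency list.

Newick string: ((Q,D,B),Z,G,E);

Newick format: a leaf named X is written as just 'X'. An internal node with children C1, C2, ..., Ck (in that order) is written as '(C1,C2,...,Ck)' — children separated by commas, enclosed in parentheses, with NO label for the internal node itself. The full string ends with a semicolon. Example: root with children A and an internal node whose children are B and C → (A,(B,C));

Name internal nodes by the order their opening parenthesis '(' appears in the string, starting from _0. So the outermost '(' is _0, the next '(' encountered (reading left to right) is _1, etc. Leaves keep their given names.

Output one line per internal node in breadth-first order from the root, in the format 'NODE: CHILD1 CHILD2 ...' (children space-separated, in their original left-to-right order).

Answer: _0: _1 Z G E
_1: Q D B

Derivation:
Input: ((Q,D,B),Z,G,E);
Scanning left-to-right, naming '(' by encounter order:
  pos 0: '(' -> open internal node _0 (depth 1)
  pos 1: '(' -> open internal node _1 (depth 2)
  pos 7: ')' -> close internal node _1 (now at depth 1)
  pos 14: ')' -> close internal node _0 (now at depth 0)
Total internal nodes: 2
BFS adjacency from root:
  _0: _1 Z G E
  _1: Q D B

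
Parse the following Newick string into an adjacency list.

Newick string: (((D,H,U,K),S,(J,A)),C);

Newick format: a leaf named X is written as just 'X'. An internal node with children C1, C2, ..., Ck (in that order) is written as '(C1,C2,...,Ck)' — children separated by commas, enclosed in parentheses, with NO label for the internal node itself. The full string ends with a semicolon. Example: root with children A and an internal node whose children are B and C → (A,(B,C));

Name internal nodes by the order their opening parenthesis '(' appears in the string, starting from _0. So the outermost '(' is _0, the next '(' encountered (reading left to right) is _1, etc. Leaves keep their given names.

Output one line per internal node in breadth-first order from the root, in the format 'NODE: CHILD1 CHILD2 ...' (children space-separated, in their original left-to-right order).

Answer: _0: _1 C
_1: _2 S _3
_2: D H U K
_3: J A

Derivation:
Input: (((D,H,U,K),S,(J,A)),C);
Scanning left-to-right, naming '(' by encounter order:
  pos 0: '(' -> open internal node _0 (depth 1)
  pos 1: '(' -> open internal node _1 (depth 2)
  pos 2: '(' -> open internal node _2 (depth 3)
  pos 10: ')' -> close internal node _2 (now at depth 2)
  pos 14: '(' -> open internal node _3 (depth 3)
  pos 18: ')' -> close internal node _3 (now at depth 2)
  pos 19: ')' -> close internal node _1 (now at depth 1)
  pos 22: ')' -> close internal node _0 (now at depth 0)
Total internal nodes: 4
BFS adjacency from root:
  _0: _1 C
  _1: _2 S _3
  _2: D H U K
  _3: J A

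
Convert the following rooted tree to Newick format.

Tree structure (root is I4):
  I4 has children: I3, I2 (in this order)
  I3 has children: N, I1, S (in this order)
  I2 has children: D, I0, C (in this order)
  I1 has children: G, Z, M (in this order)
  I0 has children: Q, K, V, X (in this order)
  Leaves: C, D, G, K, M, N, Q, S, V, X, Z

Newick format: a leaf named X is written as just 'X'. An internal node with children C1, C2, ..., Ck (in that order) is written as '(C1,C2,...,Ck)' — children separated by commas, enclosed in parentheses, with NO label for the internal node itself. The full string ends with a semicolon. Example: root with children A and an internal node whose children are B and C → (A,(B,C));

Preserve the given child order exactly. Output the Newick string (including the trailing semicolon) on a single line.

internal I4 with children ['I3', 'I2']
  internal I3 with children ['N', 'I1', 'S']
    leaf 'N' → 'N'
    internal I1 with children ['G', 'Z', 'M']
      leaf 'G' → 'G'
      leaf 'Z' → 'Z'
      leaf 'M' → 'M'
    → '(G,Z,M)'
    leaf 'S' → 'S'
  → '(N,(G,Z,M),S)'
  internal I2 with children ['D', 'I0', 'C']
    leaf 'D' → 'D'
    internal I0 with children ['Q', 'K', 'V', 'X']
      leaf 'Q' → 'Q'
      leaf 'K' → 'K'
      leaf 'V' → 'V'
      leaf 'X' → 'X'
    → '(Q,K,V,X)'
    leaf 'C' → 'C'
  → '(D,(Q,K,V,X),C)'
→ '((N,(G,Z,M),S),(D,(Q,K,V,X),C))'
Final: ((N,(G,Z,M),S),(D,(Q,K,V,X),C));

Answer: ((N,(G,Z,M),S),(D,(Q,K,V,X),C));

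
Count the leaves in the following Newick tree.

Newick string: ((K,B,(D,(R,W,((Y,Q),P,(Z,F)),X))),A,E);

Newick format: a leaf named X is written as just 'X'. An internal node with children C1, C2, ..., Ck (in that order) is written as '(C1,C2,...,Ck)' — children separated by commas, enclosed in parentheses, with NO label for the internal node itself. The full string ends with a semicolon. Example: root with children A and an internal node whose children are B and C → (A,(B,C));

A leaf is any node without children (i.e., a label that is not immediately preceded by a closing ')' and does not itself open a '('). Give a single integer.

Newick: ((K,B,(D,(R,W,((Y,Q),P,(Z,F)),X))),A,E);
Scan left-to-right; a leaf is any maximal label run not followed by '(':
  pos 2: leaf 'K' → count = 1
  pos 4: leaf 'B' → count = 2
  pos 7: leaf 'D' → count = 3
  pos 10: leaf 'R' → count = 4
  pos 12: leaf 'W' → count = 5
  pos 16: leaf 'Y' → count = 6
  pos 18: leaf 'Q' → count = 7
  pos 21: leaf 'P' → count = 8
  pos 24: leaf 'Z' → count = 9
  pos 26: leaf 'F' → count = 10
  pos 30: leaf 'X' → count = 11
  pos 35: leaf 'A' → count = 12
  pos 37: leaf 'E' → count = 13
Total leaves: 13

Answer: 13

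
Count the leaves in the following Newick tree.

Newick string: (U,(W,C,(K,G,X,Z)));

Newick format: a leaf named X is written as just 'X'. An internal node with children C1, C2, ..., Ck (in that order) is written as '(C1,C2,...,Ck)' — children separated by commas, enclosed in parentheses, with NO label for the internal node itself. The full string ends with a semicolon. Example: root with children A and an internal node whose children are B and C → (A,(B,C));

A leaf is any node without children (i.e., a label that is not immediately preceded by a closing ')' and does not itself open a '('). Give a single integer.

Newick: (U,(W,C,(K,G,X,Z)));
Scan left-to-right; a leaf is any maximal label run not followed by '(':
  pos 1: leaf 'U' → count = 1
  pos 4: leaf 'W' → count = 2
  pos 6: leaf 'C' → count = 3
  pos 9: leaf 'K' → count = 4
  pos 11: leaf 'G' → count = 5
  pos 13: leaf 'X' → count = 6
  pos 15: leaf 'Z' → count = 7
Total leaves: 7

Answer: 7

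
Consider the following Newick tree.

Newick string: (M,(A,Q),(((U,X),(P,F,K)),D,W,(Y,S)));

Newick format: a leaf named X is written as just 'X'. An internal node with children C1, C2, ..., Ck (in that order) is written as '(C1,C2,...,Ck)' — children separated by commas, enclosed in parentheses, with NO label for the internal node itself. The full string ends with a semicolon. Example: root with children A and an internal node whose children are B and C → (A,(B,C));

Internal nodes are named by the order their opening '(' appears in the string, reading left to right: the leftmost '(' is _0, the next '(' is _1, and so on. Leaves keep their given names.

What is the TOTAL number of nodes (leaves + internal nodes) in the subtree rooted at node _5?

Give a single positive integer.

Answer: 4

Derivation:
Newick: (M,(A,Q),(((U,X),(P,F,K)),D,W,(Y,S)));
Locate _5: it is the '(' at position 17 (the 6th '(' reading left to right).
Query: subtree rooted at _5
_5: subtree_size = 1 + 3
  P: subtree_size = 1 + 0
  F: subtree_size = 1 + 0
  K: subtree_size = 1 + 0
Total subtree size of _5: 4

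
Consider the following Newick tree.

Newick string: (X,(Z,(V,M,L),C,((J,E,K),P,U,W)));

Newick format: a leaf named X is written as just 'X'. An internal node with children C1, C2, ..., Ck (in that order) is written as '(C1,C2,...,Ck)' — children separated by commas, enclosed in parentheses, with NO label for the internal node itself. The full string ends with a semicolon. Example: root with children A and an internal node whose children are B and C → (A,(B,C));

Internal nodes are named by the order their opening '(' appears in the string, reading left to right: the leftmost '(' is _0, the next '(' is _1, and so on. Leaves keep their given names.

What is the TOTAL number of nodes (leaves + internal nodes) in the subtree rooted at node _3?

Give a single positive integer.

Newick: (X,(Z,(V,M,L),C,((J,E,K),P,U,W)));
Locate _3: it is the '(' at position 16 (the 4th '(' reading left to right).
Query: subtree rooted at _3
_3: subtree_size = 1 + 7
  _4: subtree_size = 1 + 3
    J: subtree_size = 1 + 0
    E: subtree_size = 1 + 0
    K: subtree_size = 1 + 0
  P: subtree_size = 1 + 0
  U: subtree_size = 1 + 0
  W: subtree_size = 1 + 0
Total subtree size of _3: 8

Answer: 8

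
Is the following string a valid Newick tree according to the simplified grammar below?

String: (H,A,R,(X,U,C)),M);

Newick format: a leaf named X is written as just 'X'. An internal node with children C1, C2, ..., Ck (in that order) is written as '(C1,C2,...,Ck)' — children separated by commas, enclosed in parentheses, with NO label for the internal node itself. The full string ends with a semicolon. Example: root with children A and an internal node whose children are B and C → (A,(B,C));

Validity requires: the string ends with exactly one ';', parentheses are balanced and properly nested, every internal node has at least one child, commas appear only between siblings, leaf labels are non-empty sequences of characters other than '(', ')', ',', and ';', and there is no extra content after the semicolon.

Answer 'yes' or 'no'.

Answer: no

Derivation:
Input: (H,A,R,(X,U,C)),M);
Paren balance: 2 '(' vs 3 ')' MISMATCH
Ends with single ';': True
Full parse: FAILS (extra content after tree at pos 15)
Valid: False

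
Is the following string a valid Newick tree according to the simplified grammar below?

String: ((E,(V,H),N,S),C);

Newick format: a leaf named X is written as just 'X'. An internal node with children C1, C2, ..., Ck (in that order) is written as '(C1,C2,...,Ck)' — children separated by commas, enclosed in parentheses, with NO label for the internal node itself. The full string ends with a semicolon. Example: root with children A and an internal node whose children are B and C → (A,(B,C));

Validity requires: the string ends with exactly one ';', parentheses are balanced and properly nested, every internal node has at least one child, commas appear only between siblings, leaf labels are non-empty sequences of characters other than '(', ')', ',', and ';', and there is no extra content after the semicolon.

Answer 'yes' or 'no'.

Answer: yes

Derivation:
Input: ((E,(V,H),N,S),C);
Paren balance: 3 '(' vs 3 ')' OK
Ends with single ';': True
Full parse: OK
Valid: True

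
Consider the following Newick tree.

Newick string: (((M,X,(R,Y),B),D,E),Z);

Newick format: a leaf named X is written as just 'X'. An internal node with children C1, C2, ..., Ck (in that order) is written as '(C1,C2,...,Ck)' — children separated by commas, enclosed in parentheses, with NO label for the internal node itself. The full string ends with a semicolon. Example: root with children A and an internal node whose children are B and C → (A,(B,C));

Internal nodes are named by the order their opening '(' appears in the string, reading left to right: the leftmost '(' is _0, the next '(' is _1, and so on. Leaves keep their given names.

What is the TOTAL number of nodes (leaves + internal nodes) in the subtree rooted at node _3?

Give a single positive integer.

Answer: 3

Derivation:
Newick: (((M,X,(R,Y),B),D,E),Z);
Locate _3: it is the '(' at position 7 (the 4th '(' reading left to right).
Query: subtree rooted at _3
_3: subtree_size = 1 + 2
  R: subtree_size = 1 + 0
  Y: subtree_size = 1 + 0
Total subtree size of _3: 3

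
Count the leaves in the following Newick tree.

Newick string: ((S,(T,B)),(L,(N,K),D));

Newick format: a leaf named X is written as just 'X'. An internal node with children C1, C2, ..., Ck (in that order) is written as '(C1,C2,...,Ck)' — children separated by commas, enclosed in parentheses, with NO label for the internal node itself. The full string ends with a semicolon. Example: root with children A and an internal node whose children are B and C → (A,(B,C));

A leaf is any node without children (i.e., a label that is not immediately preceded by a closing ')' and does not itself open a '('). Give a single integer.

Answer: 7

Derivation:
Newick: ((S,(T,B)),(L,(N,K),D));
Scan left-to-right; a leaf is any maximal label run not followed by '(':
  pos 2: leaf 'S' → count = 1
  pos 5: leaf 'T' → count = 2
  pos 7: leaf 'B' → count = 3
  pos 12: leaf 'L' → count = 4
  pos 15: leaf 'N' → count = 5
  pos 17: leaf 'K' → count = 6
  pos 20: leaf 'D' → count = 7
Total leaves: 7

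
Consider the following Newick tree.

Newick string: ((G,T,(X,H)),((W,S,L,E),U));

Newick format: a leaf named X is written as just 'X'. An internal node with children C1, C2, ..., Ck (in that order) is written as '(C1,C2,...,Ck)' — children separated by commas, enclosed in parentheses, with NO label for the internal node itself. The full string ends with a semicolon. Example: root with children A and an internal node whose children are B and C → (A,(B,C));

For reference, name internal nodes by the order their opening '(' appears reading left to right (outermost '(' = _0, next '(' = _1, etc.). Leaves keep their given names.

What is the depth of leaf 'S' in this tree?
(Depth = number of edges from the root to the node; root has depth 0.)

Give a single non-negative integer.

Answer: 3

Derivation:
Newick: ((G,T,(X,H)),((W,S,L,E),U));
Naming internals by '(' encounter order: outermost '(' = _0, next = _1, ...
Query node: S
Path from root: _0 -> _3 -> _4 -> S
Depth of S: 3 (number of edges from root)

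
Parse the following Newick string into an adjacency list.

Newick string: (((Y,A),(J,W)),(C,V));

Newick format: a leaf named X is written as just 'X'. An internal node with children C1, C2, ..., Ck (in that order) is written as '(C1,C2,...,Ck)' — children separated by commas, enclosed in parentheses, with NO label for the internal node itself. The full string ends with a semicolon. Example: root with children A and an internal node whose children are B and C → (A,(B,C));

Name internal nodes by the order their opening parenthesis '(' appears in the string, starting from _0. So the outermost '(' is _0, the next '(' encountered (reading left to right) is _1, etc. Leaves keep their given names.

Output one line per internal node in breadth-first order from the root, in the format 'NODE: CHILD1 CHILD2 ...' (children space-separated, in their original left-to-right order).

Answer: _0: _1 _4
_1: _2 _3
_4: C V
_2: Y A
_3: J W

Derivation:
Input: (((Y,A),(J,W)),(C,V));
Scanning left-to-right, naming '(' by encounter order:
  pos 0: '(' -> open internal node _0 (depth 1)
  pos 1: '(' -> open internal node _1 (depth 2)
  pos 2: '(' -> open internal node _2 (depth 3)
  pos 6: ')' -> close internal node _2 (now at depth 2)
  pos 8: '(' -> open internal node _3 (depth 3)
  pos 12: ')' -> close internal node _3 (now at depth 2)
  pos 13: ')' -> close internal node _1 (now at depth 1)
  pos 15: '(' -> open internal node _4 (depth 2)
  pos 19: ')' -> close internal node _4 (now at depth 1)
  pos 20: ')' -> close internal node _0 (now at depth 0)
Total internal nodes: 5
BFS adjacency from root:
  _0: _1 _4
  _1: _2 _3
  _4: C V
  _2: Y A
  _3: J W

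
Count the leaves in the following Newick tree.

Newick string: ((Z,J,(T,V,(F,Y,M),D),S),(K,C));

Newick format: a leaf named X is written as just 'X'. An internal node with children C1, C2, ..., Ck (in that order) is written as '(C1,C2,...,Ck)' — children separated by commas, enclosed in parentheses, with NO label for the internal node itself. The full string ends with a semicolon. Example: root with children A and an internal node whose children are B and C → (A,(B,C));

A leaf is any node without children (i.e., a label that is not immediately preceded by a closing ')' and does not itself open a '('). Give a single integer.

Answer: 11

Derivation:
Newick: ((Z,J,(T,V,(F,Y,M),D),S),(K,C));
Scan left-to-right; a leaf is any maximal label run not followed by '(':
  pos 2: leaf 'Z' → count = 1
  pos 4: leaf 'J' → count = 2
  pos 7: leaf 'T' → count = 3
  pos 9: leaf 'V' → count = 4
  pos 12: leaf 'F' → count = 5
  pos 14: leaf 'Y' → count = 6
  pos 16: leaf 'M' → count = 7
  pos 19: leaf 'D' → count = 8
  pos 22: leaf 'S' → count = 9
  pos 26: leaf 'K' → count = 10
  pos 28: leaf 'C' → count = 11
Total leaves: 11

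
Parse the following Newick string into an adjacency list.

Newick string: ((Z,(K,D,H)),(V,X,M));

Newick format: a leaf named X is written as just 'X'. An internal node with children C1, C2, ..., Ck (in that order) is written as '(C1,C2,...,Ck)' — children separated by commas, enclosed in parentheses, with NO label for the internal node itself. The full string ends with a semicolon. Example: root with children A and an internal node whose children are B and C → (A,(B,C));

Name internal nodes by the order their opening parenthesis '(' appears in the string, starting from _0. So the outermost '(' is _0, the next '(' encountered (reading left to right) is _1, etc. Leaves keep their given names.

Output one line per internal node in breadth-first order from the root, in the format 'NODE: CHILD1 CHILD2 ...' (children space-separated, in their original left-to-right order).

Input: ((Z,(K,D,H)),(V,X,M));
Scanning left-to-right, naming '(' by encounter order:
  pos 0: '(' -> open internal node _0 (depth 1)
  pos 1: '(' -> open internal node _1 (depth 2)
  pos 4: '(' -> open internal node _2 (depth 3)
  pos 10: ')' -> close internal node _2 (now at depth 2)
  pos 11: ')' -> close internal node _1 (now at depth 1)
  pos 13: '(' -> open internal node _3 (depth 2)
  pos 19: ')' -> close internal node _3 (now at depth 1)
  pos 20: ')' -> close internal node _0 (now at depth 0)
Total internal nodes: 4
BFS adjacency from root:
  _0: _1 _3
  _1: Z _2
  _3: V X M
  _2: K D H

Answer: _0: _1 _3
_1: Z _2
_3: V X M
_2: K D H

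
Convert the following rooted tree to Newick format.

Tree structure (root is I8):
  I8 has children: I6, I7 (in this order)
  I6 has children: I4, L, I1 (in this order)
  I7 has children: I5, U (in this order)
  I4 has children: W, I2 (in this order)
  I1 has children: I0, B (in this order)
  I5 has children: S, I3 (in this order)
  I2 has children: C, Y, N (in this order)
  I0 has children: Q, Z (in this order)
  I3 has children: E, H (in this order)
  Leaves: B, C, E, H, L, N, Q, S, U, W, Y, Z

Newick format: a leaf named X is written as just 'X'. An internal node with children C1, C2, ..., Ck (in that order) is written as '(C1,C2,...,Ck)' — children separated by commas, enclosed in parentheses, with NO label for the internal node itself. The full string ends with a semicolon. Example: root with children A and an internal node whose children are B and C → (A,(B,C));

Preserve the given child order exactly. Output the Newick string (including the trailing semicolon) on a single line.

internal I8 with children ['I6', 'I7']
  internal I6 with children ['I4', 'L', 'I1']
    internal I4 with children ['W', 'I2']
      leaf 'W' → 'W'
      internal I2 with children ['C', 'Y', 'N']
        leaf 'C' → 'C'
        leaf 'Y' → 'Y'
        leaf 'N' → 'N'
      → '(C,Y,N)'
    → '(W,(C,Y,N))'
    leaf 'L' → 'L'
    internal I1 with children ['I0', 'B']
      internal I0 with children ['Q', 'Z']
        leaf 'Q' → 'Q'
        leaf 'Z' → 'Z'
      → '(Q,Z)'
      leaf 'B' → 'B'
    → '((Q,Z),B)'
  → '((W,(C,Y,N)),L,((Q,Z),B))'
  internal I7 with children ['I5', 'U']
    internal I5 with children ['S', 'I3']
      leaf 'S' → 'S'
      internal I3 with children ['E', 'H']
        leaf 'E' → 'E'
        leaf 'H' → 'H'
      → '(E,H)'
    → '(S,(E,H))'
    leaf 'U' → 'U'
  → '((S,(E,H)),U)'
→ '(((W,(C,Y,N)),L,((Q,Z),B)),((S,(E,H)),U))'
Final: (((W,(C,Y,N)),L,((Q,Z),B)),((S,(E,H)),U));

Answer: (((W,(C,Y,N)),L,((Q,Z),B)),((S,(E,H)),U));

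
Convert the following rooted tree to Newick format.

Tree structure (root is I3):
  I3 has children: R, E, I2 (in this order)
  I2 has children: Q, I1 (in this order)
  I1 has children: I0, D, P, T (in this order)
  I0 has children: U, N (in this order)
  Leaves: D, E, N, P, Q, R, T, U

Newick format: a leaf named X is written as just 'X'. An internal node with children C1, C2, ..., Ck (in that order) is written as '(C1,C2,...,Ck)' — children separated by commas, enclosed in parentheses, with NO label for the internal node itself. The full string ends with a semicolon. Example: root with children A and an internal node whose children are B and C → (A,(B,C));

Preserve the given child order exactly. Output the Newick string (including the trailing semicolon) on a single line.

internal I3 with children ['R', 'E', 'I2']
  leaf 'R' → 'R'
  leaf 'E' → 'E'
  internal I2 with children ['Q', 'I1']
    leaf 'Q' → 'Q'
    internal I1 with children ['I0', 'D', 'P', 'T']
      internal I0 with children ['U', 'N']
        leaf 'U' → 'U'
        leaf 'N' → 'N'
      → '(U,N)'
      leaf 'D' → 'D'
      leaf 'P' → 'P'
      leaf 'T' → 'T'
    → '((U,N),D,P,T)'
  → '(Q,((U,N),D,P,T))'
→ '(R,E,(Q,((U,N),D,P,T)))'
Final: (R,E,(Q,((U,N),D,P,T)));

Answer: (R,E,(Q,((U,N),D,P,T)));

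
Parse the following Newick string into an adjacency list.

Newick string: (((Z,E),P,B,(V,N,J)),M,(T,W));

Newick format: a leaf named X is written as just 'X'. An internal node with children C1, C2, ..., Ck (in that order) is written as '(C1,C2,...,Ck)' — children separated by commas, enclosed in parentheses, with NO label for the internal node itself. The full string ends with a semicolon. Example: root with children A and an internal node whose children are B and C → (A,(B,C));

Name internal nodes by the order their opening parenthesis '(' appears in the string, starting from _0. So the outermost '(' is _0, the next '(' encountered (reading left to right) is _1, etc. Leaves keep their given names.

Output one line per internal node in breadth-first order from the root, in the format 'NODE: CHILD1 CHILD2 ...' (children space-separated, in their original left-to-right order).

Answer: _0: _1 M _4
_1: _2 P B _3
_4: T W
_2: Z E
_3: V N J

Derivation:
Input: (((Z,E),P,B,(V,N,J)),M,(T,W));
Scanning left-to-right, naming '(' by encounter order:
  pos 0: '(' -> open internal node _0 (depth 1)
  pos 1: '(' -> open internal node _1 (depth 2)
  pos 2: '(' -> open internal node _2 (depth 3)
  pos 6: ')' -> close internal node _2 (now at depth 2)
  pos 12: '(' -> open internal node _3 (depth 3)
  pos 18: ')' -> close internal node _3 (now at depth 2)
  pos 19: ')' -> close internal node _1 (now at depth 1)
  pos 23: '(' -> open internal node _4 (depth 2)
  pos 27: ')' -> close internal node _4 (now at depth 1)
  pos 28: ')' -> close internal node _0 (now at depth 0)
Total internal nodes: 5
BFS adjacency from root:
  _0: _1 M _4
  _1: _2 P B _3
  _4: T W
  _2: Z E
  _3: V N J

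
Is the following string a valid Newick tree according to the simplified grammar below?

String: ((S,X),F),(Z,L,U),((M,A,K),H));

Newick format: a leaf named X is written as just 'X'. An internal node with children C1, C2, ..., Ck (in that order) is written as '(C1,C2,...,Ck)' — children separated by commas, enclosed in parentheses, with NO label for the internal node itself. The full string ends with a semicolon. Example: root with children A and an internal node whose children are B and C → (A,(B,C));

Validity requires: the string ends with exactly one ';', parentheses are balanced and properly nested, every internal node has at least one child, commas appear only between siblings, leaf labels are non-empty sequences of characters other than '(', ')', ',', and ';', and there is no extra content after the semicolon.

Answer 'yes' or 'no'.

Input: ((S,X),F),(Z,L,U),((M,A,K),H));
Paren balance: 5 '(' vs 6 ')' MISMATCH
Ends with single ';': True
Full parse: FAILS (extra content after tree at pos 9)
Valid: False

Answer: no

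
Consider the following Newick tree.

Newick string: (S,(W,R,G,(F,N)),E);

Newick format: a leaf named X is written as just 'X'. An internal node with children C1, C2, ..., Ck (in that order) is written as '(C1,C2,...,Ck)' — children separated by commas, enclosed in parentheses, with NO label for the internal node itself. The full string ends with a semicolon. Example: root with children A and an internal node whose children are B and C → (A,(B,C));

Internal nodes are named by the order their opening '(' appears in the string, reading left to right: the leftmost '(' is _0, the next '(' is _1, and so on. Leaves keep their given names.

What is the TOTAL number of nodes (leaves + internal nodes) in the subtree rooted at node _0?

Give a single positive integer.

Answer: 10

Derivation:
Newick: (S,(W,R,G,(F,N)),E);
Locate _0: it is the '(' at position 0 (the 1st '(' reading left to right).
Query: subtree rooted at _0
_0: subtree_size = 1 + 9
  S: subtree_size = 1 + 0
  _1: subtree_size = 1 + 6
    W: subtree_size = 1 + 0
    R: subtree_size = 1 + 0
    G: subtree_size = 1 + 0
    _2: subtree_size = 1 + 2
      F: subtree_size = 1 + 0
      N: subtree_size = 1 + 0
  E: subtree_size = 1 + 0
Total subtree size of _0: 10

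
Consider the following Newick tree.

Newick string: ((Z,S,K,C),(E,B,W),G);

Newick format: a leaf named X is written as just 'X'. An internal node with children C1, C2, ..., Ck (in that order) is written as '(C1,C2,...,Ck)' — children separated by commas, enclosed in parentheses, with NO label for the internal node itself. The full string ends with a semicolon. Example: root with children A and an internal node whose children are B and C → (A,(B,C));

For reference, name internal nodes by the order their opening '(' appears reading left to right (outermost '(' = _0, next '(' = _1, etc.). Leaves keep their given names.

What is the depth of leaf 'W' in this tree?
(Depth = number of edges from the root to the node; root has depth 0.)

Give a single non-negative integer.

Answer: 2

Derivation:
Newick: ((Z,S,K,C),(E,B,W),G);
Naming internals by '(' encounter order: outermost '(' = _0, next = _1, ...
Query node: W
Path from root: _0 -> _2 -> W
Depth of W: 2 (number of edges from root)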